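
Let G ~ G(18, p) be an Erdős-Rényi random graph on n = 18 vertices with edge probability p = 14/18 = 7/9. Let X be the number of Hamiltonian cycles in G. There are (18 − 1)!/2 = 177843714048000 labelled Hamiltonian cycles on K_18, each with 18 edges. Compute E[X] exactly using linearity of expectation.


K_18 has (18 − 1)!/2 = 177843714048000 labelled Hamiltonian cycles.
For each such Hamiltonian cycle H, let X_H = 1 if all 18 edges of H are present in G. Then P[X_H = 1] = p^{18} = (7/9)^{18} = 1628413597910449/150094635296999121.
By linearity of expectation: E[X] = Σ_H E[X_H] = 177843714048000 · p^{18} = 177843714048000 · 1628413597910449/150094635296999121 = 397260798708725298034688000/205891132094649.
Numerically: E[X] ≈ 1.9295e+12.

E[X] = 177843714048000 · (7/9)^{18} = 397260798708725298034688000/205891132094649 ≈ 1.9295e+12.


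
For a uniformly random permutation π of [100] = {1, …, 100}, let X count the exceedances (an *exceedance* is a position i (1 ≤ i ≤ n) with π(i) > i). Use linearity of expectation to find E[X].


Write X = Σ_{i=1}^{100} X_i, where X_i = 1_{π(i) > i}.
For each fixed i, π(i) is uniform over {1, …, 100} (marginal of a uniform permutation), so P[π(i) > i] = (n − i)/n. Summing: Σ_{i=1}^{100} (n − i)/n = (0 + 1 + … + 99)/100 = 100(100 − 1)/(2·100) = (100 − 1)/2.
Hence E[X] = Σ_{i=1}^{100} (100 − i)/100 = 99/2 ≈ 49.500.

E[X] = 99/2 = 49.500.


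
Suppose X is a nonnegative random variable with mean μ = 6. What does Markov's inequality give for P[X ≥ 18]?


μ = E[X] = 6, a = 18.
Markov: P[X ≥ 18] ≤ μ/a = (6)/18 = 1/3.
Numerically: ≈ 0.333333.
(Since a = 18 > μ = 6.000000, the bound 1/3 is < 1 and informative.)

P[X ≥ 18] ≤ 1/3 ≈ 0.333333.


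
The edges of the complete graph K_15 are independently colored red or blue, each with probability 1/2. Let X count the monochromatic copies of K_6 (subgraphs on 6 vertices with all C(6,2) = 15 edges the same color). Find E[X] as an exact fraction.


Let X = Σ_S X_S over the C(15, 6) = 5005 subsets S of size 6, where X_S = 1 if the K_6 on S is monochromatic.
For a fixed S, the K_6 on S has C(6, 2) = 15 edges. P[all 15 edges red] = (1/2)^15, and likewise for blue, so P[monochromatic] = 2·(1/2)^15 = 2^{1 − 15} = 1/16384.
By linearity of expectation: E[X] = C(15, 6) · 2^{1 − 15} = 5005 · 1/16384 = 5005/16384.
Numerically: E[X] ≈ 0.3055.

E[X] = C(15,6)·2^(1−C(6,2)) = 5005/16384 ≈ 0.3055.


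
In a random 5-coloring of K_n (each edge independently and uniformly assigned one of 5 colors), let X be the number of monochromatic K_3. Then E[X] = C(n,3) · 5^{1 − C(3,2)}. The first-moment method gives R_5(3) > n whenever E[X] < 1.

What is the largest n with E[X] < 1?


We need C(n, 3) · 5^{1 − 3} < 1, i.e. C(n, 3) < 5^{3 − 1} = 25.
Check values of n near the boundary:
  n = 3: C(3, 3) = 1; 1 < 25? YES
  n = 4: C(4, 3) = 4; 4 < 25? YES
  n = 5: C(5, 3) = 10; 10 < 25? YES
  n = 6: C(6, 3) = 20; 20 < 25? YES
  n = 7: C(7, 3) = 35; 35 < 25? NO
  n = 8: C(8, 3) = 56; 56 < 25? NO
  n = 9: C(9, 3) = 84; 84 < 25? NO
The largest n with C(n, 3) < 25 is n = 6 (where E[X] = 4/5 ≈ 0.800000). Hence R_5(3) > 6, i.e. R_5(3) ≥ 7.

Largest n = 6; hence R_5(3) > 6.


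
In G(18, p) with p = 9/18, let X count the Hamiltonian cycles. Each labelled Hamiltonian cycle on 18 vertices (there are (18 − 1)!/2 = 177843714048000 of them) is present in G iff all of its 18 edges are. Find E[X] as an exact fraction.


K_18 has (18 − 1)!/2 = 177843714048000 labelled Hamiltonian cycles.
For each such Hamiltonian cycle H, let X_H = 1 if all 18 edges of H are present in G. Then P[X_H = 1] = p^{18} = (1/2)^{18} = 1/262144.
By linearity: E[X] = Σ_H E[X_H] = 177843714048000 · p^{18} = 177843714048000 · 1/262144 = 10854718875/16.
Numerically: E[X] ≈ 6.7842e+08.

E[X] = 177843714048000 · (1/2)^{18} = 10854718875/16 ≈ 6.7842e+08.


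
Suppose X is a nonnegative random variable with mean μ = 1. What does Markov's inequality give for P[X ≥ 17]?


μ = E[X] = 1, a = 17.
Markov: P[X ≥ 17] ≤ μ/a = (1)/17 = 1/17.
Numerically: ≈ 0.0588.
(Since a = 17 > μ = 1.0000, the bound 1/17 is < 1 and informative.)

P[X ≥ 17] ≤ 1/17 ≈ 0.0588.


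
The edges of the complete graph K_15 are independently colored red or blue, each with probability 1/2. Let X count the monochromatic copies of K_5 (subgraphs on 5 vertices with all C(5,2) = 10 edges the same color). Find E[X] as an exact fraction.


Let X = Σ_S X_S over the C(15, 5) = 3003 subsets S of size 5, where X_S = 1 if the K_5 on S is monochromatic.
For a fixed S, the K_5 on S has C(5, 2) = 10 edges. P[all 10 edges red] = (1/2)^10, and likewise for blue, so P[monochromatic] = 2·(1/2)^10 = 2^{1 − 10} = 1/512.
By linearity: E[X] = C(15, 5) · 2^{1 − 10} = 3003 · 1/512 = 3003/512.
Numerically: E[X] ≈ 5.865234.

E[X] = C(15,5)·2^(1−C(5,2)) = 3003/512 ≈ 5.865234.


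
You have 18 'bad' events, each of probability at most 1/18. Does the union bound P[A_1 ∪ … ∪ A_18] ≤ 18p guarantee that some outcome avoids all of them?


Union bound: P[∪_{i=1}^{18} A_i] ≤ Σ_i P[A_i] ≤ 18·p = 18·(1/18) = 1.
Numerically: 1 ≈ 1.0000.
Is 1 < 1? NO.
Since the bound 1 is ≥ 1, the union bound is uninformative here; it does NOT by itself certify existence.

18·p = 1 ≈ 1.0000; existence NOT certified by the union bound.


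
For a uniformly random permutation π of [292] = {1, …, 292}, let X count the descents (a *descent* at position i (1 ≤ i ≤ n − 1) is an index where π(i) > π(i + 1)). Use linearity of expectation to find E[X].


Write X = Σ X_I over i = 1, …, 291, with X_I the indicator of one descent.
There are 291 indicators.
For each fixed i, the pair (π(i), π(i+1)) is a uniformly random ordered pair of distinct values from {1, …, 292}; by symmetry P[π(i) > π(i+1)] = 1/2.
By linearity: E[X] = 291 · (1/2) = (292 − 1) · (1/2) = 291/2 ≈ 145.50000.

E[X] = 291/2 = 145.50000.


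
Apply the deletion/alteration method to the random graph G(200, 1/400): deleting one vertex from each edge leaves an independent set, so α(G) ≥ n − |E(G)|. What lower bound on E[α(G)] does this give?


E[|E(G)|] = C(200, 2)·p = 19900 · (1/400) = 199/4.
E[α(G)] ≥ n − E[|E(G)|] = 200 − 199/4 = 601/4.
Numerically: ≈ 150.250.
(This is only a lower bound; the true E[α(G)] may be larger.)

E[α(G)] ≥ 601/4 ≈ 150.250.


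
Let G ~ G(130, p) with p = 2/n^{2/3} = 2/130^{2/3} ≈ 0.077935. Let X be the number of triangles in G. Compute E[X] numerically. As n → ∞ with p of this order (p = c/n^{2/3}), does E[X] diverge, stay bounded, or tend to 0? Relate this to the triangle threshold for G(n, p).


Number of potential triangles: C(130, 3) = 357760.
Each occurs with probability p³ ≈ (0.077935)³ ≈ 4.7337278e-04.
By linearity: E[X] = C(130, 3)·p³ ≈ 357760 · 4.7337278e-04 ≈ 169.35385.
Since α = 2/3 < 1, p = c/n^{2/3} ≫ 1/n is above the triangle threshold p ~ 1/n. Asymptotically E[X] ~ (c³/6)·n^{3(1−α)} = (2³/6)·n^{1} → ∞; triangles are abundant w.h.p.

E[X] ≈ 169.35385; in regime p = Θ(1/n^{2/3}) E[X] diverges (above the triangle threshold p ~ 1/n).


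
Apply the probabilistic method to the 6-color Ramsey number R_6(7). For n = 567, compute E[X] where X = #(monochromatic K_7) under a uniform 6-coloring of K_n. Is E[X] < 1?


E[X] = C(567, 7) · 6^{1 − 21} = 3601671315933933 · 6^{−20} = 3601671315933933/3656158440062976.
As a reduced fraction: E[X] = 44465077974493/45137758519296 ≈ 0.98510.
Is E[X] < 1? YES.
Since E[X] < 1, there exists a 6-coloring of K_{567} with no monochromatic K_7; hence R_6(7) > 567.

E[X] = 44465077974493/45137758519296 ≈ 0.98510; E[X] < 1, so R_6(7) > 567.


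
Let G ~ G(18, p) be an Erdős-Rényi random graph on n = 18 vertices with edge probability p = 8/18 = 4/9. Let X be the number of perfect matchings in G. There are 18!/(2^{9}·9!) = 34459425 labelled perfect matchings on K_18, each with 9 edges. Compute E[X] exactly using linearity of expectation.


K_18 has 18!/(2^{9}·9!) = 34459425 labelled perfect matchings.
For each such perfect matching H, let X_H = 1 if all 9 edges of H are present in G. Then P[X_H = 1] = p^{9} = (4/9)^{9} = 262144/387420489.
By linearity: E[X] = Σ_H E[X_H] = 34459425 · p^{9} = 34459425 · 262144/387420489 = 111522611200/4782969.
Numerically: E[X] ≈ 23316.6.

E[X] = 34459425 · (4/9)^{9} = 111522611200/4782969 ≈ 23316.6.


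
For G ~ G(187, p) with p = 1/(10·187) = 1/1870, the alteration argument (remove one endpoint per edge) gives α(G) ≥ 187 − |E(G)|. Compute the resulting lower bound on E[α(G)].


E[|E(G)|] = C(187, 2)·p = 17391 · (1/1870) = 93/10.
E[α(G)] ≥ n − E[|E(G)|] = 187 − 93/10 = 1777/10.
Numerically: ≈ 177.700.
(This is only a lower bound; the true E[α(G)] may be larger.)

E[α(G)] ≥ 1777/10 ≈ 177.700.


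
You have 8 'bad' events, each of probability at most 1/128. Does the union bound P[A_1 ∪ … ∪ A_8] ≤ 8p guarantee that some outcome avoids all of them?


Union bound: P[∪_{i=1}^{8} A_i] ≤ Σ_i P[A_i] ≤ 8·p = 8·(1/128) = 1/16.
Numerically: 1/16 ≈ 0.0625.
Is 1/16 < 1? YES.
Since P[∪ A_i] ≤ 1/16 < 1, the complement has P[∩ A_i^c] ≥ 1 − 1/16 = 15/16 > 0, so some outcome avoids every A_i.

8·p = 1/16 ≈ 0.0625; existence CERTIFIED by the union bound.


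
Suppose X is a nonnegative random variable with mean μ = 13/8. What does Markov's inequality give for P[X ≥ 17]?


μ = E[X] = 13/8, a = 17.
Markov: P[X ≥ 17] ≤ μ/a = (13/8)/17 = 13/136.
Numerically: ≈ 0.096.
(Since a = 17 > μ = 1.625, the bound 13/136 is < 1 and informative.)

P[X ≥ 17] ≤ 13/136 ≈ 0.096.


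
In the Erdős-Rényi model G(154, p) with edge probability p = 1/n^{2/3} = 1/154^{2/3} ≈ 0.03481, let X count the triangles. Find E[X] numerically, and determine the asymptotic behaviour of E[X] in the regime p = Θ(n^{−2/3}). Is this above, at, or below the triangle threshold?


Number of potential triangles: C(154, 3) = 596904.
Each occurs with probability p³ ≈ (0.03481)³ ≈ 4.216563e-05.
By linearity: E[X] = C(154, 3)·p³ ≈ 596904 · 4.216563e-05 ≈ 25.1688.
Since α = 2/3 < 1, p = c/n^{2/3} ≫ 1/n is above the triangle threshold p ~ 1/n. Asymptotically E[X] ~ (c³/6)·n^{3(1−α)} = (1³/6)·n^{1} → ∞; triangles are abundant w.h.p.

E[X] ≈ 25.1688; in regime p = Θ(1/n^{2/3}) E[X] diverges (above the triangle threshold p ~ 1/n).


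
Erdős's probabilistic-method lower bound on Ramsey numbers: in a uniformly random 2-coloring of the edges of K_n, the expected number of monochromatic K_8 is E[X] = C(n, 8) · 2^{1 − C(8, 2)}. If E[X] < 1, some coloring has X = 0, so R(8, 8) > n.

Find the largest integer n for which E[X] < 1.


We need C(n, 8) · 2^{1 − 28} < 1, i.e. C(n, 8) < 2^{28 − 1} = 134217728.
Check values of n near the boundary:
  n = 40: C(40, 8) = 76904685; 76904685 < 134217728? YES
  n = 41: C(41, 8) = 95548245; 95548245 < 134217728? YES
  n = 42: C(42, 8) = 118030185; 118030185 < 134217728? YES
  n = 43: C(43, 8) = 145008513; 145008513 < 134217728? NO
The largest n with C(n, 8) < 134217728 is n = 42 (where E[X] = 118030185/134217728 ≈ 0.8793934). Hence R(8, 8) > 42, i.e. R(8, 8) ≥ 43.

Largest n = 42; hence R(8, 8) > 42.


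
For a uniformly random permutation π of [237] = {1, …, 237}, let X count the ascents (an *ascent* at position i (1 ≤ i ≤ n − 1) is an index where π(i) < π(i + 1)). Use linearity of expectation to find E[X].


Write X = Σ X_I over i = 1, …, 236, with X_I the indicator of one ascent.
There are 236 indicators.
For each fixed i, the pair (π(i), π(i+1)) is a uniformly random ordered pair of distinct values from {1, …, 237}; by symmetry P[π(i) < π(i+1)] = 1/2.
By linearity: E[X] = 236 · (1/2) = (237 − 1) · (1/2) = 118 ≈ 118.0000.

E[X] = 118 = 118.0000.


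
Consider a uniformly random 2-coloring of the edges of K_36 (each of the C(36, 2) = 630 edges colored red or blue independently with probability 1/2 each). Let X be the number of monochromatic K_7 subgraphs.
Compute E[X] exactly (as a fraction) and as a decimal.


Let X = Σ_S X_S over the C(36, 7) = 8347680 subsets S of size 7, where X_S = 1 if the K_7 on S is monochromatic.
For a fixed S, the K_7 on S has C(7, 2) = 21 edges. P[all 21 edges red] = (1/2)^21, and likewise for blue, so P[monochromatic] = 2·(1/2)^21 = 2^{1 − 21} = 1/1048576.
By linearity of expectation: E[X] = C(36, 7) · 2^{1 − 21} = 8347680 · 1/1048576 = 260865/32768.
Numerically: E[X] ≈ 7.961.

E[X] = C(36,7)·2^(1−C(7,2)) = 260865/32768 ≈ 7.961.


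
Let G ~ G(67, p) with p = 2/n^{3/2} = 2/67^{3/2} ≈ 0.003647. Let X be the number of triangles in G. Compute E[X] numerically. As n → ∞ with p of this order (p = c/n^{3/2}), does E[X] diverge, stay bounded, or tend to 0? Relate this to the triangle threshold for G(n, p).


Number of potential triangles: C(67, 3) = 47905.
Each occurs with probability p³ ≈ (0.003647)³ ≈ 4.850130e-08.
By linearity: E[X] = C(67, 3)·p³ ≈ 47905 · 4.850130e-08 ≈ 0.0023.
Since α = 3/2 > 1, p = c/n^{3/2} = o(1/n) is below the triangle threshold p ~ 1/n. Asymptotically E[X] ~ (c³/6)·n^{3(1−α)} = (2³/6)·n^{-1.5} → 0, so by Markov's inequality G has no triangles w.h.p.

E[X] ≈ 0.0023; in regime p = Θ(1/n^{3/2}) E[X] tends to 0 (below the triangle threshold p ~ 1/n).


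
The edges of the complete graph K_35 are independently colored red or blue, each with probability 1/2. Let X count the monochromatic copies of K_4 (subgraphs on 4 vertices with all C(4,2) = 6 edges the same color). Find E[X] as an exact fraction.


Let X = Σ_S X_S over the C(35, 4) = 52360 subsets S of size 4, where X_S = 1 if the K_4 on S is monochromatic.
For a fixed S, the K_4 on S has C(4, 2) = 6 edges. P[all 6 edges red] = (1/2)^6, and likewise for blue, so P[monochromatic] = 2·(1/2)^6 = 2^{1 − 6} = 1/32.
By linearity: E[X] = C(35, 4) · 2^{1 − 6} = 52360 · 1/32 = 6545/4.
Numerically: E[X] ≈ 1636.250000.

E[X] = C(35,4)·2^(1−C(4,2)) = 6545/4 ≈ 1636.250000.


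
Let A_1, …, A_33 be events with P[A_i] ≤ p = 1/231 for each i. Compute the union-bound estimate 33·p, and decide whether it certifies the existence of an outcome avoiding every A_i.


Union bound: P[∪_{i=1}^{33} A_i] ≤ Σ_i P[A_i] ≤ 33·p = 33·(1/231) = 1/7.
Numerically: 1/7 ≈ 0.142857.
Is 1/7 < 1? YES.
Since P[∪ A_i] ≤ 1/7 < 1, the complement has P[∩ A_i^c] ≥ 1 − 1/7 = 6/7 > 0, so some outcome avoids every A_i.

33·p = 1/7 ≈ 0.142857; existence CERTIFIED by the union bound.


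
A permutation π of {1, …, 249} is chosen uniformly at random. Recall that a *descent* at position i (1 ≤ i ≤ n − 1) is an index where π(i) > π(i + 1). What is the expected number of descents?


Write X = Σ X_I over i = 1, …, 248, with X_I the indicator of one descent.
There are 248 indicators.
For each fixed i, the pair (π(i), π(i+1)) is a uniformly random ordered pair of distinct values from {1, …, 249}; by symmetry P[π(i) > π(i+1)] = 1/2.
By linearity: E[X] = 248 · (1/2) = (249 − 1) · (1/2) = 124 ≈ 124.000000.

E[X] = 124 = 124.000000.


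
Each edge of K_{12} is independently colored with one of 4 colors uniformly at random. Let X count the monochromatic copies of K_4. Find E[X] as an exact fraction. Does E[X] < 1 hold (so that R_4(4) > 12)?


E[X] = C(12, 4) · 4^{1 − 6} = 495 · 4^{−5} = 495/1024.
As a reduced fraction: E[X] = 495/1024 ≈ 0.483.
Is E[X] < 1? YES.
Since E[X] < 1, there exists a 4-coloring of K_{12} with no monochromatic K_4; hence R_4(4) > 12.

E[X] = 495/1024 ≈ 0.483; E[X] < 1, so R_4(4) > 12.


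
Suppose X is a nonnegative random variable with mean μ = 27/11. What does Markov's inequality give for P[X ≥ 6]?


μ = E[X] = 27/11, a = 6.
Markov: P[X ≥ 6] ≤ μ/a = (27/11)/6 = 9/22.
Numerically: ≈ 0.409091.
(Since a = 6 > μ = 2.454545, the bound 9/22 is < 1 and informative.)

P[X ≥ 6] ≤ 9/22 ≈ 0.409091.


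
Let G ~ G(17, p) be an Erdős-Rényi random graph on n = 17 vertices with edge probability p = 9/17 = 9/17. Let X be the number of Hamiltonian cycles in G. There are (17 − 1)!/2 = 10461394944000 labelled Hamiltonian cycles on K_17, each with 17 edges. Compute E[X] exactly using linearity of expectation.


K_17 has (17 − 1)!/2 = 10461394944000 labelled Hamiltonian cycles.
For each such Hamiltonian cycle H, let X_H = 1 if all 17 edges of H are present in G. Then P[X_H = 1] = p^{17} = (9/17)^{17} = 16677181699666569/827240261886336764177.
By linearity: E[X] = Σ_H E[X_H] = 10461394944000 · p^{17} = 10461394944000 · 16677181699666569/827240261886336764177 = 174466584313061171422427136000/827240261886336764177.
Numerically: E[X] ≈ 2.109e+08.

E[X] = 10461394944000 · (9/17)^{17} = 174466584313061171422427136000/827240261886336764177 ≈ 2.109e+08.


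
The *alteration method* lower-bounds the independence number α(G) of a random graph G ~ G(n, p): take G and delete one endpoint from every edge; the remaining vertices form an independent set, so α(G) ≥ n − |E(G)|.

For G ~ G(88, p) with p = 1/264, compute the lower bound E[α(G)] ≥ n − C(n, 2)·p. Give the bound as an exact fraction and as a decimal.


E[|E(G)|] = C(88, 2)·p = 3828 · (1/264) = 29/2.
E[α(G)] ≥ n − E[|E(G)|] = 88 − 29/2 = 147/2.
Numerically: ≈ 73.5000.
(This is only a lower bound; the true E[α(G)] may be larger.)

E[α(G)] ≥ 147/2 ≈ 73.5000.


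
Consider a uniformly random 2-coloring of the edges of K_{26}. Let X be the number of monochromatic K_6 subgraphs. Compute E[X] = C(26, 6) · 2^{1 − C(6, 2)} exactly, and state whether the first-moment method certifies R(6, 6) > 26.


E[X] = C(26, 6) · 2^{1 − 15} = 230230 · 2^{−14} = 230230/16384.
As a reduced fraction: E[X] = 115115/8192 ≈ 14.052124.
Is E[X] < 1? NO.
Since E[X] ≥ 1, the first-moment bound is inconclusive at n = 26; it does NOT by itself certify R(6, 6) > 26.

E[X] = 115115/8192 ≈ 14.052124; E[X] ≥ 1; first-moment method inconclusive here.


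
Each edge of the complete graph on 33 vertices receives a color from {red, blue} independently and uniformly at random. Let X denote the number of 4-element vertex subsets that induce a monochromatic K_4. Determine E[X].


Let X = Σ_S X_S over the C(33, 4) = 40920 subsets S of size 4, where X_S = 1 if the K_4 on S is monochromatic.
For a fixed S, the K_4 on S has C(4, 2) = 6 edges. P[all 6 edges red] = (1/2)^6, and likewise for blue, so P[monochromatic] = 2·(1/2)^6 = 2^{1 − 6} = 1/32.
By linearity of expectation: E[X] = C(33, 4) · 2^{1 − 6} = 40920 · 1/32 = 5115/4.
Numerically: E[X] ≈ 1278.750000.

E[X] = C(33,4)·2^(1−C(4,2)) = 5115/4 ≈ 1278.750000.


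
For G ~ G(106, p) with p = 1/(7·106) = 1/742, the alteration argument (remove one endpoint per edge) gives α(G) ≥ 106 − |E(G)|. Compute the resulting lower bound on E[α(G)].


E[|E(G)|] = C(106, 2)·p = 5565 · (1/742) = 15/2.
E[α(G)] ≥ n − E[|E(G)|] = 106 − 15/2 = 197/2.
Numerically: ≈ 98.500000.
(This is only a lower bound; the true E[α(G)] may be larger.)

E[α(G)] ≥ 197/2 ≈ 98.500000.


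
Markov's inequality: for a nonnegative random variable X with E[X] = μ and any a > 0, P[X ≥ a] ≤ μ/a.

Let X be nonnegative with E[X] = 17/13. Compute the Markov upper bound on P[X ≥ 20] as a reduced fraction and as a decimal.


μ = E[X] = 17/13, a = 20.
Markov: P[X ≥ 20] ≤ μ/a = (17/13)/20 = 17/260.
Numerically: ≈ 0.0654.
(Since a = 20 > μ = 1.3077, the bound 17/260 is < 1 and informative.)

P[X ≥ 20] ≤ 17/260 ≈ 0.0654.


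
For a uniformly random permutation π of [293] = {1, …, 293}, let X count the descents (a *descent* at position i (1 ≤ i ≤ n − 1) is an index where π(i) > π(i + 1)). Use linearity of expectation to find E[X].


Write X = Σ X_I over i = 1, …, 292, with X_I the indicator of one descent.
There are 292 indicators.
For each fixed i, the pair (π(i), π(i+1)) is a uniformly random ordered pair of distinct values from {1, …, 293}; by symmetry P[π(i) > π(i+1)] = 1/2.
By linearity: E[X] = 292 · (1/2) = (293 − 1) · (1/2) = 146 ≈ 146.00000.

E[X] = 146 = 146.00000.


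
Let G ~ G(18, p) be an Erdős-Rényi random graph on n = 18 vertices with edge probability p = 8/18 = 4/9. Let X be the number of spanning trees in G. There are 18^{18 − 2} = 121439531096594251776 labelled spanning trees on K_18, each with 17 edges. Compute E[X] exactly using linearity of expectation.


K_18 has 18^{18 − 2} = 121439531096594251776 labelled spanning trees.
For each such spanning tree H, let X_H = 1 if all 17 edges of H are present in G. Then P[X_H = 1] = p^{17} = (4/9)^{17} = 17179869184/16677181699666569.
By linearity of expectation: E[X] = Σ_H E[X_H] = 121439531096594251776 · p^{17} = 121439531096594251776 · 17179869184/16677181699666569 = 1125899906842624/9.
Numerically: E[X] ≈ 1.25e+14.

E[X] = 121439531096594251776 · (4/9)^{17} = 1125899906842624/9 ≈ 1.25e+14.


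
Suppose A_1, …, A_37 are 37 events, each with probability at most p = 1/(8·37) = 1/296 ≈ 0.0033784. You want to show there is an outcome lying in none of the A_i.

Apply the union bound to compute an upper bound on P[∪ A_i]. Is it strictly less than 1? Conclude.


Union bound: P[∪_{i=1}^{37} A_i] ≤ Σ_i P[A_i] ≤ 37·p = 37·(1/296) = 1/8.
Numerically: 1/8 ≈ 0.1250000.
Is 1/8 < 1? YES.
Since P[∪ A_i] ≤ 1/8 < 1, the complement has P[∩ A_i^c] ≥ 1 − 1/8 = 7/8 > 0, so some outcome avoids every A_i.

37·p = 1/8 ≈ 0.1250000; existence CERTIFIED by the union bound.


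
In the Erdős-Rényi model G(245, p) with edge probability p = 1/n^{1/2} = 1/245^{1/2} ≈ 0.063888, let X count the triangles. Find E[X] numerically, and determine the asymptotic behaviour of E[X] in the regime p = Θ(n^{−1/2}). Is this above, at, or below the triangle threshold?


Number of potential triangles: C(245, 3) = 2421090.
Each occurs with probability p³ ≈ (0.063888)³ ≈ 2.6076594e-04.
By linearity: E[X] = C(245, 3)·p³ ≈ 2421090 · 2.6076594e-04 ≈ 631.33782.
Since α = 1/2 < 1, p = c/n^{1/2} ≫ 1/n is above the triangle threshold p ~ 1/n. Asymptotically E[X] ~ (c³/6)·n^{3(1−α)} = (1³/6)·n^{1.5} → ∞; triangles are abundant w.h.p.

E[X] ≈ 631.33782; in regime p = Θ(1/n^{1/2}) E[X] diverges (above the triangle threshold p ~ 1/n).


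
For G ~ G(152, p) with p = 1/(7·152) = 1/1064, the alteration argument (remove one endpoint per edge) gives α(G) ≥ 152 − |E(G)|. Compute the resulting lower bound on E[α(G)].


E[|E(G)|] = C(152, 2)·p = 11476 · (1/1064) = 151/14.
E[α(G)] ≥ n − E[|E(G)|] = 152 − 151/14 = 1977/14.
Numerically: ≈ 141.2143.
(This is only a lower bound; the true E[α(G)] may be larger.)

E[α(G)] ≥ 1977/14 ≈ 141.2143.


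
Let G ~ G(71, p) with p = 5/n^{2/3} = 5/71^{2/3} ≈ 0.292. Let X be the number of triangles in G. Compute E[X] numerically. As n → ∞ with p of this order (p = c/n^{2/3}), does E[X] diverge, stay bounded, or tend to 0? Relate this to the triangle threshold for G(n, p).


Number of potential triangles: C(71, 3) = 57155.
Each occurs with probability p³ ≈ (0.292)³ ≈ 2.47967e-02.
By linearity: E[X] = C(71, 3)·p³ ≈ 57155 · 2.47967e-02 ≈ 1417.254.
Since α = 2/3 < 1, p = c/n^{2/3} ≫ 1/n is above the triangle threshold p ~ 1/n. Asymptotically E[X] ~ (c³/6)·n^{3(1−α)} = (5³/6)·n^{1} → ∞; triangles are abundant w.h.p.

E[X] ≈ 1417.254; in regime p = Θ(1/n^{2/3}) E[X] diverges (above the triangle threshold p ~ 1/n).


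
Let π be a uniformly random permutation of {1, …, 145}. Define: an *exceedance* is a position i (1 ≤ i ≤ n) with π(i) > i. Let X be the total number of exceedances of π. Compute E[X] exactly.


Write X = Σ_{i=1}^{145} X_i, where X_i = 1_{π(i) > i}.
For each fixed i, π(i) is uniform over {1, …, 145} (marginal of a uniform permutation), so P[π(i) > i] = (n − i)/n. Summing: Σ_{i=1}^{145} (n − i)/n = (0 + 1 + … + 144)/145 = 145(145 − 1)/(2·145) = (145 − 1)/2.
Hence E[X] = Σ_{i=1}^{145} (145 − i)/145 = 72 ≈ 72.000.

E[X] = 72 = 72.000.


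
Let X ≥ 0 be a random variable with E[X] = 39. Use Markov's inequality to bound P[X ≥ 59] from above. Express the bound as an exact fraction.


μ = E[X] = 39, a = 59.
Markov: P[X ≥ 59] ≤ μ/a = (39)/59 = 39/59.
Numerically: ≈ 0.661.
(Since a = 59 > μ = 39.000, the bound 39/59 is < 1 and informative.)

P[X ≥ 59] ≤ 39/59 ≈ 0.661.


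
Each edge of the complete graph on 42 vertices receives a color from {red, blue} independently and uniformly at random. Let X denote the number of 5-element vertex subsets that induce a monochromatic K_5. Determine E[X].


Let X = Σ_S X_S over the C(42, 5) = 850668 subsets S of size 5, where X_S = 1 if the K_5 on S is monochromatic.
For a fixed S, the K_5 on S has C(5, 2) = 10 edges. P[all 10 edges red] = (1/2)^10, and likewise for blue, so P[monochromatic] = 2·(1/2)^10 = 2^{1 − 10} = 1/512.
By linearity: E[X] = C(42, 5) · 2^{1 − 10} = 850668 · 1/512 = 212667/128.
Numerically: E[X] ≈ 1661.460938.

E[X] = C(42,5)·2^(1−C(5,2)) = 212667/128 ≈ 1661.460938.


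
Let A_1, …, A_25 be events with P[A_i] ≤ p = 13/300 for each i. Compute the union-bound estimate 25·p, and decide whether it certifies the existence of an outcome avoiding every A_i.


Union bound: P[∪_{i=1}^{25} A_i] ≤ Σ_i P[A_i] ≤ 25·p = 25·(13/300) = 13/12.
Numerically: 13/12 ≈ 1.0833333.
Is 13/12 < 1? NO.
Since the bound 13/12 is ≥ 1, the union bound is uninformative here; it does NOT by itself certify existence.

25·p = 13/12 ≈ 1.0833333; existence NOT certified by the union bound.


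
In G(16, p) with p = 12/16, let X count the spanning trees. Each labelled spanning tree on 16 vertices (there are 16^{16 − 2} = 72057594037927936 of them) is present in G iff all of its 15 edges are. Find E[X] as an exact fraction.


K_16 has 16^{16 − 2} = 72057594037927936 labelled spanning trees.
For each such spanning tree H, let X_H = 1 if all 15 edges of H are present in G. Then P[X_H = 1] = p^{15} = (3/4)^{15} = 14348907/1073741824.
By linearity of expectation: E[X] = Σ_H E[X_H] = 72057594037927936 · p^{15} = 72057594037927936 · 14348907/1073741824 = 962938848411648.
Numerically: E[X] ≈ 9.629e+14.

E[X] = 72057594037927936 · (3/4)^{15} = 962938848411648 ≈ 9.629e+14.


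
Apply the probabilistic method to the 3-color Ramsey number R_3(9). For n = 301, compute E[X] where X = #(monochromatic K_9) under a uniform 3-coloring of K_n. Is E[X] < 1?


E[X] = C(301, 9) · 3^{1 − 36} = 49533303936090975 · 3^{−35} = 49533303936090975/50031545098999707.
As a reduced fraction: E[X] = 16511101312030325/16677181699666569 ≈ 0.99004.
Is E[X] < 1? YES.
Since E[X] < 1, there exists a 3-coloring of K_{301} with no monochromatic K_9; hence R_3(9) > 301.

E[X] = 16511101312030325/16677181699666569 ≈ 0.99004; E[X] < 1, so R_3(9) > 301.


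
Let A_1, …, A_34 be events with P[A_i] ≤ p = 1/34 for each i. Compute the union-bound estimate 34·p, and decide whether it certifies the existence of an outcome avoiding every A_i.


Union bound: P[∪_{i=1}^{34} A_i] ≤ Σ_i P[A_i] ≤ 34·p = 34·(1/34) = 1.
Numerically: 1 ≈ 1.000.
Is 1 < 1? NO.
Since the bound 1 is ≥ 1, the union bound is uninformative here; it does NOT by itself certify existence.

34·p = 1 ≈ 1.000; existence NOT certified by the union bound.


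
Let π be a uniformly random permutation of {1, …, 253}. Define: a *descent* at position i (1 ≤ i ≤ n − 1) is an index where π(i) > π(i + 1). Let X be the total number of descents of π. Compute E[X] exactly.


Write X = Σ X_I over i = 1, …, 252, with X_I the indicator of one descent.
There are 252 indicators.
For each fixed i, the pair (π(i), π(i+1)) is a uniformly random ordered pair of distinct values from {1, …, 253}; by symmetry P[π(i) > π(i+1)] = 1/2.
By linearity: E[X] = 252 · (1/2) = (253 − 1) · (1/2) = 126 ≈ 126.000000.

E[X] = 126 = 126.000000.


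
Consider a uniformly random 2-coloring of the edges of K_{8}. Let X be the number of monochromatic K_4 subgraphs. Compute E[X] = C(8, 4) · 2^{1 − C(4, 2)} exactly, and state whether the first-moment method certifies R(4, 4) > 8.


E[X] = C(8, 4) · 2^{1 − 6} = 70 · 2^{−5} = 70/32.
As a reduced fraction: E[X] = 35/16 ≈ 2.187500.
Is E[X] < 1? NO.
Since E[X] ≥ 1, the first-moment bound is inconclusive at n = 8; it does NOT by itself certify R(4, 4) > 8.

E[X] = 35/16 ≈ 2.187500; E[X] ≥ 1; first-moment method inconclusive here.


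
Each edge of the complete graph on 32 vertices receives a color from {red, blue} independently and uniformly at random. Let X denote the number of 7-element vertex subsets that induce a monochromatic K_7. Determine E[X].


Let X = Σ_S X_S over the C(32, 7) = 3365856 subsets S of size 7, where X_S = 1 if the K_7 on S is monochromatic.
For a fixed S, the K_7 on S has C(7, 2) = 21 edges. P[all 21 edges red] = (1/2)^21, and likewise for blue, so P[monochromatic] = 2·(1/2)^21 = 2^{1 − 21} = 1/1048576.
Summing: E[X] = C(32, 7) · 2^{1 − 21} = 3365856 · 1/1048576 = 105183/32768.
Numerically: E[X] ≈ 3.209930.

E[X] = C(32,7)·2^(1−C(7,2)) = 105183/32768 ≈ 3.209930.


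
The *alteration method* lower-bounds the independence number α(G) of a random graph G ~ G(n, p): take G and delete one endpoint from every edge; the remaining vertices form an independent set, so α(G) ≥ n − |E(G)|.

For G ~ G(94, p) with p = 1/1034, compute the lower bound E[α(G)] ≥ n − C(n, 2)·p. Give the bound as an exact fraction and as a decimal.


E[|E(G)|] = C(94, 2)·p = 4371 · (1/1034) = 93/22.
E[α(G)] ≥ n − E[|E(G)|] = 94 − 93/22 = 1975/22.
Numerically: ≈ 89.7727.
(This is only a lower bound; the true E[α(G)] may be larger.)

E[α(G)] ≥ 1975/22 ≈ 89.7727.


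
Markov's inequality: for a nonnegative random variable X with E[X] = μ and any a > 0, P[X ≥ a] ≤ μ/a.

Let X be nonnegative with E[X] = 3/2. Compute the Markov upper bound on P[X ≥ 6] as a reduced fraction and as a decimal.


μ = E[X] = 3/2, a = 6.
Markov: P[X ≥ 6] ≤ μ/a = (3/2)/6 = 1/4.
Numerically: ≈ 0.25000.
(Since a = 6 > μ = 1.50000, the bound 1/4 is < 1 and informative.)

P[X ≥ 6] ≤ 1/4 ≈ 0.25000.


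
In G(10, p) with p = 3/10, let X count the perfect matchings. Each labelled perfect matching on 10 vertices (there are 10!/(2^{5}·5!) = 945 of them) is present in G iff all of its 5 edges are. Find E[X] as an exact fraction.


K_10 has 10!/(2^{5}·5!) = 945 labelled perfect matchings.
For each such perfect matching H, let X_H = 1 if all 5 edges of H are present in G. Then P[X_H = 1] = p^{5} = (3/10)^{5} = 243/100000.
By linearity: E[X] = Σ_H E[X_H] = 945 · p^{5} = 945 · 243/100000 = 45927/20000.
Numerically: E[X] ≈ 2.2963.

E[X] = 945 · (3/10)^{5} = 45927/20000 ≈ 2.2963.


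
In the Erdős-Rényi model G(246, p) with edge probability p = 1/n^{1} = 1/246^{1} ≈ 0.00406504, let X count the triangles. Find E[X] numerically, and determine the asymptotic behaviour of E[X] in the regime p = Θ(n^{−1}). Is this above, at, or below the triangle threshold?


Number of potential triangles: C(246, 3) = 2450980.
Each occurs with probability p³ ≈ (0.00406504)³ ≈ 6.71729898e-08.
By linearity: E[X] = C(246, 3)·p³ ≈ 2450980 · 6.71729898e-08 ≈ 0.164640.
Here α = 1, so p = 1/n is exactly at the triangle threshold p ~ 1/n. Asymptotically E[X] → c³/6 = 1³/6 = 1/6 ≈ 0.166667, a bounded constant. In this regime the triangle count is asymptotically Poisson(c³/6).

E[X] ≈ 0.164640; in regime p = Θ(1/n^{1}) E[X] stays bounded (at the triangle threshold p ~ 1/n).


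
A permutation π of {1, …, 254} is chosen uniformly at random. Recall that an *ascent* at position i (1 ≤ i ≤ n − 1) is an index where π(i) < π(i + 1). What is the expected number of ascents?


Write X = Σ X_I over i = 1, …, 253, with X_I the indicator of one ascent.
There are 253 indicators.
For each fixed i, the pair (π(i), π(i+1)) is a uniformly random ordered pair of distinct values from {1, …, 254}; by symmetry P[π(i) < π(i+1)] = 1/2.
By linearity: E[X] = 253 · (1/2) = (254 − 1) · (1/2) = 253/2 ≈ 126.5000.

E[X] = 253/2 = 126.5000.


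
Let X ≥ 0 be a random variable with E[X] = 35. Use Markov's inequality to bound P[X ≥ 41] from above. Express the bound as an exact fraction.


μ = E[X] = 35, a = 41.
Markov: P[X ≥ 41] ≤ μ/a = (35)/41 = 35/41.
Numerically: ≈ 0.853659.
(Since a = 41 > μ = 35.000000, the bound 35/41 is < 1 and informative.)

P[X ≥ 41] ≤ 35/41 ≈ 0.853659.


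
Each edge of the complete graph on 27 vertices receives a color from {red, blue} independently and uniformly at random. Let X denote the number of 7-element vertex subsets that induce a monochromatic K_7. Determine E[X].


Let X = Σ_S X_S over the C(27, 7) = 888030 subsets S of size 7, where X_S = 1 if the K_7 on S is monochromatic.
For a fixed S, the K_7 on S has C(7, 2) = 21 edges. P[all 21 edges red] = (1/2)^21, and likewise for blue, so P[monochromatic] = 2·(1/2)^21 = 2^{1 − 21} = 1/1048576.
By linearity of expectation: E[X] = C(27, 7) · 2^{1 − 21} = 888030 · 1/1048576 = 444015/524288.
Numerically: E[X] ≈ 0.846891.

E[X] = C(27,7)·2^(1−C(7,2)) = 444015/524288 ≈ 0.846891.


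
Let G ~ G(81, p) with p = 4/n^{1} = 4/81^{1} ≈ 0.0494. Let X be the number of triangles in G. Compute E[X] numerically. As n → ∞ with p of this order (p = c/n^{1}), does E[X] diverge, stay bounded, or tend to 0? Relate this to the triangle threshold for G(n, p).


Number of potential triangles: C(81, 3) = 85320.
Each occurs with probability p³ ≈ (0.0494)³ ≈ 1.20427e-04.
By linearity: E[X] = C(81, 3)·p³ ≈ 85320 · 1.20427e-04 ≈ 10.275.
Here α = 1, so p = 4/n is exactly at the triangle threshold p ~ 1/n. Asymptotically E[X] → c³/6 = 4³/6 = 32/3 ≈ 10.667, a bounded constant. In this regime the triangle count is asymptotically Poisson(c³/6).

E[X] ≈ 10.275; in regime p = Θ(1/n^{1}) E[X] stays bounded (at the triangle threshold p ~ 1/n).


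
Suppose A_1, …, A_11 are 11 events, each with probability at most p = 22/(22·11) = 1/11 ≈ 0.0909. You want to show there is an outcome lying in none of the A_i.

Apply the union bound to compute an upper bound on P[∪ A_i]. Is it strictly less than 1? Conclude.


Union bound: P[∪_{i=1}^{11} A_i] ≤ Σ_i P[A_i] ≤ 11·p = 11·(1/11) = 1.
Numerically: 1 ≈ 1.0000.
Is 1 < 1? NO.
Since the bound 1 is ≥ 1, the union bound is uninformative here; it does NOT by itself certify existence.

11·p = 1 ≈ 1.0000; existence NOT certified by the union bound.


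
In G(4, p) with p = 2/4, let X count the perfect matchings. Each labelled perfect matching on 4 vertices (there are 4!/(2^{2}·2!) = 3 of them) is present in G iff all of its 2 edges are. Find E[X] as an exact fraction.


K_4 has 4!/(2^{2}·2!) = 3 labelled perfect matchings.
For each such perfect matching H, let X_H = 1 if all 2 edges of H are present in G. Then P[X_H = 1] = p^{2} = (1/2)^{2} = 1/4.
By linearity of expectation: E[X] = Σ_H E[X_H] = 3 · p^{2} = 3 · 1/4 = 3/4.
Numerically: E[X] ≈ 0.75.

E[X] = 3 · (1/2)^{2} = 3/4 ≈ 0.75.


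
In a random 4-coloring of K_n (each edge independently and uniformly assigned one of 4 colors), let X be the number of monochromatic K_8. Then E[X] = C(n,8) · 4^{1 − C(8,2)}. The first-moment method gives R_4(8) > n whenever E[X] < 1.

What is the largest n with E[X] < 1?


We need C(n, 8) · 4^{1 − 28} < 1, i.e. C(n, 8) < 4^{28 − 1} = 18014398509481984.
Check values of n near the boundary:
  n = 407: C(407, 8) = 17424959239309050; 17424959239309050 < 18014398509481984? YES
  n = 408: C(408, 8) = 17773458424095231; 17773458424095231 < 18014398509481984? YES
  n = 409: C(409, 8) = 18128041135797879; 18128041135797879 < 18014398509481984? NO
The largest n with C(n, 8) < 18014398509481984 is n = 408 (where E[X] = 17773458424095231/18014398509481984 ≈ 0.98663). Hence R_4(8) > 408, i.e. R_4(8) ≥ 409.

Largest n = 408; hence R_4(8) > 408.


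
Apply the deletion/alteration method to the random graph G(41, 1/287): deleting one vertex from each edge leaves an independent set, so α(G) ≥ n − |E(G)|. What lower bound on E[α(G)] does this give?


E[|E(G)|] = C(41, 2)·p = 820 · (1/287) = 20/7.
E[α(G)] ≥ n − E[|E(G)|] = 41 − 20/7 = 267/7.
Numerically: ≈ 38.142857.
(This is only a lower bound; the true E[α(G)] may be larger.)

E[α(G)] ≥ 267/7 ≈ 38.142857.


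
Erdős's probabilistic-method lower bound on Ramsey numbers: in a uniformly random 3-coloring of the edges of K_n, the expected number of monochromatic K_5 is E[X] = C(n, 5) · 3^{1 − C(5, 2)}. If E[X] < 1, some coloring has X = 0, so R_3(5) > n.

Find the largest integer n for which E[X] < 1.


We need C(n, 5) · 3^{1 − 10} < 1, i.e. C(n, 5) < 3^{10 − 1} = 19683.
Check values of n near the boundary:
  n = 17: C(17, 5) = 6188; 6188 < 19683? YES
  n = 18: C(18, 5) = 8568; 8568 < 19683? YES
  n = 19: C(19, 5) = 11628; 11628 < 19683? YES
  n = 20: C(20, 5) = 15504; 15504 < 19683? YES
  n = 21: C(21, 5) = 20349; 20349 < 19683? NO
  n = 22: C(22, 5) = 26334; 26334 < 19683? NO
The largest n with C(n, 5) < 19683 is n = 20 (where E[X] = 5168/6561 ≈ 0.7877). Hence R_3(5) > 20, i.e. R_3(5) ≥ 21.

Largest n = 20; hence R_3(5) > 20.


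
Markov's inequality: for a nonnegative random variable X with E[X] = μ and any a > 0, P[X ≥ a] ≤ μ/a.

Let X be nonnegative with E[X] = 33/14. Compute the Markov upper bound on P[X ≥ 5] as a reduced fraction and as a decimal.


μ = E[X] = 33/14, a = 5.
Markov: P[X ≥ 5] ≤ μ/a = (33/14)/5 = 33/70.
Numerically: ≈ 0.4714.
(Since a = 5 > μ = 2.3571, the bound 33/70 is < 1 and informative.)

P[X ≥ 5] ≤ 33/70 ≈ 0.4714.


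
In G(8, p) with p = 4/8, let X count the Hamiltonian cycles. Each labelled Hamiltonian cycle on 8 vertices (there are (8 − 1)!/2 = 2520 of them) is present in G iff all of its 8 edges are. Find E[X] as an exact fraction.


K_8 has (8 − 1)!/2 = 2520 labelled Hamiltonian cycles.
For each such Hamiltonian cycle H, let X_H = 1 if all 8 edges of H are present in G. Then P[X_H = 1] = p^{8} = (1/2)^{8} = 1/256.
Summing the indicators: E[X] = Σ_H E[X_H] = 2520 · p^{8} = 2520 · 1/256 = 315/32.
Numerically: E[X] ≈ 9.84.

E[X] = 2520 · (1/2)^{8} = 315/32 ≈ 9.84.


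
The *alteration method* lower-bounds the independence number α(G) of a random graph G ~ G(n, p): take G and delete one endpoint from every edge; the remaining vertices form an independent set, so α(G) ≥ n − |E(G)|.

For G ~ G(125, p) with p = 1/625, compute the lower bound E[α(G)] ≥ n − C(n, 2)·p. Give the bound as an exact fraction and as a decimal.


E[|E(G)|] = C(125, 2)·p = 7750 · (1/625) = 62/5.
E[α(G)] ≥ n − E[|E(G)|] = 125 − 62/5 = 563/5.
Numerically: ≈ 112.6000.
(This is only a lower bound; the true E[α(G)] may be larger.)

E[α(G)] ≥ 563/5 ≈ 112.6000.


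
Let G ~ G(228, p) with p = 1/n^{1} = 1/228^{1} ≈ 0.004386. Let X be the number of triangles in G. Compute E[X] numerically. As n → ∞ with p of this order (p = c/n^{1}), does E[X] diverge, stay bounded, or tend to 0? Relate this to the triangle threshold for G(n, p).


Number of potential triangles: C(228, 3) = 1949476.
Each occurs with probability p³ ≈ (0.004386)³ ≈ 8.437144e-08.
By linearity: E[X] = C(228, 3)·p³ ≈ 1949476 · 8.437144e-08 ≈ 0.1645.
Here α = 1, so p = 1/n is exactly at the triangle threshold p ~ 1/n. Asymptotically E[X] → c³/6 = 1³/6 = 1/6 ≈ 0.1667, a bounded constant. In this regime the triangle count is asymptotically Poisson(c³/6).

E[X] ≈ 0.1645; in regime p = Θ(1/n^{1}) E[X] stays bounded (at the triangle threshold p ~ 1/n).


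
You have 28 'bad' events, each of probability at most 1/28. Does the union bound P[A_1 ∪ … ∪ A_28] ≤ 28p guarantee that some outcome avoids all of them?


Union bound: P[∪_{i=1}^{28} A_i] ≤ Σ_i P[A_i] ≤ 28·p = 28·(1/28) = 1.
Numerically: 1 ≈ 1.000000.
Is 1 < 1? NO.
Since the bound 1 is ≥ 1, the union bound is uninformative here; it does NOT by itself certify existence.

28·p = 1 ≈ 1.000000; existence NOT certified by the union bound.
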